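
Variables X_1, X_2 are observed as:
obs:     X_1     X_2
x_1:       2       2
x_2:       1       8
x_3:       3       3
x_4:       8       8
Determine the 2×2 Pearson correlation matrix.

Step 1 — column means:
  mean(X_1) = (2 + 1 + 3 + 8) / 4 = 14/4 = 3.5
  mean(X_2) = (2 + 8 + 3 + 8) / 4 = 21/4 = 5.25

Step 2 — sample variances and covariances s[i,j] = (1/(n-1)) · Σ_k (x_{k,i} - mean_i) · (x_{k,j} - mean_j), with n-1 = 3:
  s[X_1,X_1] = ((-1.5)·(-1.5) + (-2.5)·(-2.5) + (-0.5)·(-0.5) + (4.5)·(4.5)) / 3 = 29/3 = 9.6667
  s[X_1,X_2] = ((-1.5)·(-3.25) + (-2.5)·(2.75) + (-0.5)·(-2.25) + (4.5)·(2.75)) / 3 = 11.5/3 = 3.8333
  s[X_2,X_2] = ((-3.25)·(-3.25) + (2.75)·(2.75) + (-2.25)·(-2.25) + (2.75)·(2.75)) / 3 = 30.75/3 = 10.25
  Sample standard deviations s_i = √(s[i,i]):
  s(X_1) = √(9.6667) = 3.1091
  s(X_2) = √(10.25) = 3.2016

Step 3 — r_{ij} = s_{ij} / (s_i · s_j):
  r[X_1,X_1] = 1 (diagonal).
  r[X_1,X_2] = 3.8333 / (3.1091 · 3.2016) = 3.8333 / 9.9541 = 0.3851
  r[X_2,X_2] = 1 (diagonal).

R is symmetric with unit diagonal. Assembling:

R = [[1, 0.3851],
 [0.3851, 1]]


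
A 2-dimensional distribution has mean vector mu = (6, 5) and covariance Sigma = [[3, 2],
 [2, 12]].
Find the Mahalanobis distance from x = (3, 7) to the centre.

Step 1 — centre the observation: (x - mu) = (-3, 2).

Step 2 — invert Sigma. det(Sigma) = 3·12 - (2)² = 32.
  Sigma^{-1} = (1/det) · [[d, -b], [-b, a]] = [[0.375, -0.0625],
 [-0.0625, 0.0938]].

Step 3 — form the quadratic (x - mu)^T · Sigma^{-1} · (x - mu):
  Sigma^{-1} · (x - mu) = (-1.25, 0.375).
  (x - mu)^T · [Sigma^{-1} · (x - mu)] = (-3)·(-1.25) + (2)·(0.375) = 4.5.

Step 4 — take square root: d = √(4.5) ≈ 2.1213.

d(x, mu) = √(4.5) ≈ 2.1213


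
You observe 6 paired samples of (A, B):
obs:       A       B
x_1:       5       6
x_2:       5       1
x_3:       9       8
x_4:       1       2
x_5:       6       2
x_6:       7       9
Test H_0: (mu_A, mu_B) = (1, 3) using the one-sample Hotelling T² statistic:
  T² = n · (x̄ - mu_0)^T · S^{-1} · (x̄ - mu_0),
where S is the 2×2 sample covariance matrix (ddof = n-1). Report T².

Step 1 — sample mean vector:
  mean(A) = (5 + 5 + 9 + 1 + 6 + 7) / 6 = 33/6 = 5.5
  mean(B) = (6 + 1 + 8 + 2 + 2 + 9) / 6 = 28/6 = 4.6667
  x̄ = (5.5, 4.6667),  deviation x̄ - mu_0 = (5.5, 4.6667) - (1, 3) = (4.5, 1.6667).

Step 2 — sample covariance matrix, S[i,j] = (1/(n-1)) · Σ_k (x_{k,i} - mean_i) · (x_{k,j} - mean_j), divisor n-1 = 5:
  S[A,A] = ((-0.5)·(-0.5) + (-0.5)·(-0.5) + (3.5)·(3.5) + (-4.5)·(-4.5) + (0.5)·(0.5) + (1.5)·(1.5)) / 5 = 35.5/5 = 7.1
  S[A,B] = ((-0.5)·(1.3333) + (-0.5)·(-3.6667) + (3.5)·(3.3333) + (-4.5)·(-2.6667) + (0.5)·(-2.6667) + (1.5)·(4.3333)) / 5 = 30/5 = 6
  S[B,B] = ((1.3333)·(1.3333) + (-3.6667)·(-3.6667) + (3.3333)·(3.3333) + (-2.6667)·(-2.6667) + (-2.6667)·(-2.6667) + (4.3333)·(4.3333)) / 5 = 59.3333/5 = 11.8667
  S = [[7.1, 6],
 [6, 11.8667]].

Step 3 — invert S. det(S) = 7.1·11.8667 - (6)² = 48.2533.
  S^{-1} = (1/det) · [[d, -b], [-b, a]] = [[0.2459, -0.1243],
 [-0.1243, 0.1471]].

Step 4 — quadratic form (x̄ - mu_0)^T · S^{-1} · (x̄ - mu_0):
  S^{-1} · (x̄ - mu_0) = (0.8994, -0.3143),
  (x̄ - mu_0)^T · [...] = (4.5)·(0.8994) + (1.6667)·(-0.3143) = 3.5235.

Step 5 — scale by n: T² = 6 · 3.5235 = 21.1412.

T² ≈ 21.1412


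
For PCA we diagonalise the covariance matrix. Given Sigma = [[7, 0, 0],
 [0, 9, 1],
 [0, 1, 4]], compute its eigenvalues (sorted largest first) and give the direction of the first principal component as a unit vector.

Step 1 — characteristic polynomial p(λ) = det(λI - Sigma) = λ³ - tr·λ² + c_1·λ - det, where tr = trace, c_1 = sum of the principal 2×2 minors, det = det(Sigma):
  tr = 7 + 9 + 4 = 20,
  c_1 = (7·9 - (0)²) + (7·4 - (0)²) + (9·4 - (1)²) = 63 + 28 + 35 = 126,
  det = 7·(9·4 - (1)²) - (0)·((0)·4 - (1)·(0)) + (0)·((0)·(1) - 9·(0)) = 7·(35) - (0)·(0) + (0)·(0) = 245.
  So p(λ) = λ³ - 20λ² + 126λ - 245.
Step 2 — look for an integer root (rational root theorem: any rational root is an integer divisor of 245). Testing λ = 7:
  p(7) = 343 - 980 + 882 - 245 = 0  ✓
  Dividing out (λ - 7): p(λ) = (λ - 7)(λ² - 13λ + 35).
Step 3 — remaining eigenvalues from the quadratic λ² - 13λ + 35 = 0:
  Δ = 13² - 4·35 = 169 - 140 = 29,  λ = (13 ± √29)/2 = (13 ± 5.3852)/2 ≈ 9.1926 or 3.8074.
  Sorted: λ_1 = 9.1926,  λ_2 = 7,  λ_3 = 3.8074  (check: sum = 20 = tr ✓).

Step 4 — unit eigenvector for λ_1 ≈ 9.1926: v spans the null space of (Sigma - λ_1 I), whose rows are
  r_1 = (-2.1926, 0, 0),  r_2 = (0, -0.1926, 1),  r_3 = (0, 1, -5.1926).
  v is orthogonal to every row, so take v ∝ r_1 × r_2 = ((0)·(1) - (0)·(-0.1926), (0)·(0) - (-2.1926)·(1), (-2.1926)·(-0.1926) - (0)·(0)) ≈ (0, 2.1926, 0.4223).
  Let u = (0, 2.1926, 0.4223).
  ||u|| = √((0)² + (2.1926)² + (0.4223)²) = √(4.9857) ≈ 2.2329,  v_1 = u/||u|| ≈ (0, 0.982, 0.1891) (||v_1|| = 1).

λ_1 = 9.1926,  λ_2 = 7,  λ_3 = 3.8074;  v_1 ≈ (0, 0.982, 0.1891)


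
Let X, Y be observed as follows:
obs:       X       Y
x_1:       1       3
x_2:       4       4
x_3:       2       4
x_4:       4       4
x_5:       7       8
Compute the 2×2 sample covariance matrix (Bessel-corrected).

Step 1 — column means:
  mean(X) = (1 + 4 + 2 + 4 + 7) / 5 = 18/5 = 3.6
  mean(Y) = (3 + 4 + 4 + 4 + 8) / 5 = 23/5 = 4.6

Step 2 — sample covariance S[i,j] = (1/(n-1)) · Σ_k (x_{k,i} - mean_i) · (x_{k,j} - mean_j), with n-1 = 4.
  S[X,X] = ((-2.6)·(-2.6) + (0.4)·(0.4) + (-1.6)·(-1.6) + (0.4)·(0.4) + (3.4)·(3.4)) / 4 = 21.2/4 = 5.3
  S[X,Y] = ((-2.6)·(-1.6) + (0.4)·(-0.6) + (-1.6)·(-0.6) + (0.4)·(-0.6) + (3.4)·(3.4)) / 4 = 16.2/4 = 4.05
  S[Y,Y] = ((-1.6)·(-1.6) + (-0.6)·(-0.6) + (-0.6)·(-0.6) + (-0.6)·(-0.6) + (3.4)·(3.4)) / 4 = 15.2/4 = 3.8

S is symmetric (S[j,i] = S[i,j]). Assembling:

S = [[5.3, 4.05],
 [4.05, 3.8]]


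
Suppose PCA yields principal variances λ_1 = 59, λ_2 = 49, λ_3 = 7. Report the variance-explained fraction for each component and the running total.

Step 1 — total variance = trace(Sigma) = Σ λ_i = 59 + 49 + 7 = 115.

Step 2 — fraction explained by component i = λ_i / Σ λ:
  PC1: 59/115 = 0.513
  PC2: 49/115 = 0.4261
  PC3: 7/115 = 0.0609

Step 3 — cumulative fraction after k components = (λ_1 + ... + λ_k) / Σ λ:
  k = 1: 59/115 = 0.513
  k = 2: (59 + 49)/115 = 108/115 = 0.9391
  k = 3: (59 + 49 + 7)/115 = 115/115 = 1

Summary (fraction, with percent):

explained: PC1 0.513 (51.3%), PC2 0.4261 (42.61%), PC3 0.0609 (6.09%);  cumulative: 0.513, 0.9391, 1


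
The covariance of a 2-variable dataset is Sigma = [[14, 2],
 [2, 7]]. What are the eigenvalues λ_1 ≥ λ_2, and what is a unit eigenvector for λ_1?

Step 1 — characteristic polynomial of 2×2 Sigma:
  det(Sigma - λI) = λ² - trace · λ + det = 0.
  trace = 14 + 7 = 21, det = 14·7 - (2)² = 94.
Step 2 — discriminant:
  Δ = trace² - 4·det = 441 - 376 = 65.
Step 3 — eigenvalues:
  λ = (trace ± √Δ)/2 = (21 ± 8.0623)/2,
  λ_1 = 14.5311,  λ_2 = 6.4689.

Step 4 — unit eigenvector for λ_1: solve (Sigma - λ_1 I)v = 0. First row:
  (14 - 14.5311)·v_x + (2)·v_y = 0, i.e. (-0.5311)·v_x + (2)·v_y = 0,
  so v ∝ (b, λ_1 - a) = (2, 0.5311) = u.
  ||u|| = √((2)² + (0.5311)²) = √(4.2821) ≈ 2.0693,
  v_1 = u/||u|| ≈ (0.9665, 0.2567) (||v_1|| = 1).

λ_1 = 14.5311,  λ_2 = 6.4689;  v_1 ≈ (0.9665, 0.2567)


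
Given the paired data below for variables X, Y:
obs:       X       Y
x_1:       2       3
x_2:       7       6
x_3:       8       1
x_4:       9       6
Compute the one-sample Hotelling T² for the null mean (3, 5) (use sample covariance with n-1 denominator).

Step 1 — sample mean vector:
  mean(X) = (2 + 7 + 8 + 9) / 4 = 26/4 = 6.5
  mean(Y) = (3 + 6 + 1 + 6) / 4 = 16/4 = 4
  x̄ = (6.5, 4),  deviation x̄ - mu_0 = (6.5, 4) - (3, 5) = (3.5, -1).

Step 2 — sample covariance matrix, S[i,j] = (1/(n-1)) · Σ_k (x_{k,i} - mean_i) · (x_{k,j} - mean_j), divisor n-1 = 3:
  S[X,X] = ((-4.5)·(-4.5) + (0.5)·(0.5) + (1.5)·(1.5) + (2.5)·(2.5)) / 3 = 29/3 = 9.6667
  S[X,Y] = ((-4.5)·(-1) + (0.5)·(2) + (1.5)·(-3) + (2.5)·(2)) / 3 = 6/3 = 2
  S[Y,Y] = ((-1)·(-1) + (2)·(2) + (-3)·(-3) + (2)·(2)) / 3 = 18/3 = 6
  S = [[9.6667, 2],
 [2, 6]].

Step 3 — invert S. det(S) = 9.6667·6 - (2)² = 54.
  S^{-1} = (1/det) · [[d, -b], [-b, a]] = [[0.1111, -0.037],
 [-0.037, 0.179]].

Step 4 — quadratic form (x̄ - mu_0)^T · S^{-1} · (x̄ - mu_0):
  S^{-1} · (x̄ - mu_0) = (0.4259, -0.3086),
  (x̄ - mu_0)^T · [...] = (3.5)·(0.4259) + (-1)·(-0.3086) = 1.7994.

Step 5 — scale by n: T² = 4 · 1.7994 = 7.1975.

T² ≈ 7.1975


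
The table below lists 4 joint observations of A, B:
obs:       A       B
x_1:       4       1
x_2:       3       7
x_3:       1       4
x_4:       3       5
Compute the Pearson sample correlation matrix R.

Step 1 — column means:
  mean(A) = (4 + 3 + 1 + 3) / 4 = 11/4 = 2.75
  mean(B) = (1 + 7 + 4 + 5) / 4 = 17/4 = 4.25

Step 2 — sample variances and covariances s[i,j] = (1/(n-1)) · Σ_k (x_{k,i} - mean_i) · (x_{k,j} - mean_j), with n-1 = 3:
  s[A,A] = ((1.25)·(1.25) + (0.25)·(0.25) + (-1.75)·(-1.75) + (0.25)·(0.25)) / 3 = 4.75/3 = 1.5833
  s[A,B] = ((1.25)·(-3.25) + (0.25)·(2.75) + (-1.75)·(-0.25) + (0.25)·(0.75)) / 3 = -2.75/3 = -0.9167
  s[B,B] = ((-3.25)·(-3.25) + (2.75)·(2.75) + (-0.25)·(-0.25) + (0.75)·(0.75)) / 3 = 18.75/3 = 6.25
  Sample standard deviations s_i = √(s[i,i]):
  s(A) = √(1.5833) = 1.2583
  s(B) = √(6.25) = 2.5

Step 3 — r_{ij} = s_{ij} / (s_i · s_j):
  r[A,A] = 1 (diagonal).
  r[A,B] = -0.9167 / (1.2583 · 2.5) = -0.9167 / 3.1458 = -0.2914
  r[B,B] = 1 (diagonal).

R is symmetric with unit diagonal. Assembling:

R = [[1, -0.2914],
 [-0.2914, 1]]


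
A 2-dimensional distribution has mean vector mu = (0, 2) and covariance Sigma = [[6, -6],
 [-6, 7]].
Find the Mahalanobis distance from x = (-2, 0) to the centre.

Step 1 — centre the observation: (x - mu) = (-2, -2).

Step 2 — invert Sigma. det(Sigma) = 6·7 - (-6)² = 6.
  Sigma^{-1} = (1/det) · [[d, -b], [-b, a]] = [[1.1667, 1],
 [1, 1]].

Step 3 — form the quadratic (x - mu)^T · Sigma^{-1} · (x - mu):
  Sigma^{-1} · (x - mu) = (-4.3333, -4).
  (x - mu)^T · [Sigma^{-1} · (x - mu)] = (-2)·(-4.3333) + (-2)·(-4) = 16.6667.

Step 4 — take square root: d = √(16.6667) ≈ 4.0825.

d(x, mu) = √(16.6667) ≈ 4.0825


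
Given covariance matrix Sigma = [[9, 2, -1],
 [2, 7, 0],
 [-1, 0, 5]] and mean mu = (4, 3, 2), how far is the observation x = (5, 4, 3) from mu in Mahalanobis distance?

Step 1 — centre the observation: (x - mu) = (1, 1, 1).

Step 2 — invert Sigma (cofactor / det for 3×3, or solve directly):
  Sigma^{-1} = [[0.1215, -0.0347, 0.0243],
 [-0.0347, 0.1528, -0.0069],
 [0.0243, -0.0069, 0.2049]].

Step 3 — form the quadratic (x - mu)^T · Sigma^{-1} · (x - mu):
  Sigma^{-1} · (x - mu) = (0.1111, 0.1111, 0.2222).
  (x - mu)^T · [Sigma^{-1} · (x - mu)] = (1)·(0.1111) + (1)·(0.1111) + (1)·(0.2222) = 0.4444.

Step 4 — take square root: d = √(0.4444) ≈ 0.6667.

d(x, mu) = √(0.4444) ≈ 0.6667


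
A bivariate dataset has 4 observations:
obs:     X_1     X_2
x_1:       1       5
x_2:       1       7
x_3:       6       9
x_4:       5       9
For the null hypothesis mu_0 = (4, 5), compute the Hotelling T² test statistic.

Step 1 — sample mean vector:
  mean(X_1) = (1 + 1 + 6 + 5) / 4 = 13/4 = 3.25
  mean(X_2) = (5 + 7 + 9 + 9) / 4 = 30/4 = 7.5
  x̄ = (3.25, 7.5),  deviation x̄ - mu_0 = (3.25, 7.5) - (4, 5) = (-0.75, 2.5).

Step 2 — sample covariance matrix, S[i,j] = (1/(n-1)) · Σ_k (x_{k,i} - mean_i) · (x_{k,j} - mean_j), divisor n-1 = 3:
  S[X_1,X_1] = ((-2.25)·(-2.25) + (-2.25)·(-2.25) + (2.75)·(2.75) + (1.75)·(1.75)) / 3 = 20.75/3 = 6.9167
  S[X_1,X_2] = ((-2.25)·(-2.5) + (-2.25)·(-0.5) + (2.75)·(1.5) + (1.75)·(1.5)) / 3 = 13.5/3 = 4.5
  S[X_2,X_2] = ((-2.5)·(-2.5) + (-0.5)·(-0.5) + (1.5)·(1.5) + (1.5)·(1.5)) / 3 = 11/3 = 3.6667
  S = [[6.9167, 4.5],
 [4.5, 3.6667]].

Step 3 — invert S. det(S) = 6.9167·3.6667 - (4.5)² = 5.1111.
  S^{-1} = (1/det) · [[d, -b], [-b, a]] = [[0.7174, -0.8804],
 [-0.8804, 1.3533]].

Step 4 — quadratic form (x̄ - mu_0)^T · S^{-1} · (x̄ - mu_0):
  S^{-1} · (x̄ - mu_0) = (-2.7391, 4.0435),
  (x̄ - mu_0)^T · [...] = (-0.75)·(-2.7391) + (2.5)·(4.0435) = 12.163.

Step 5 — scale by n: T² = 4 · 12.163 = 48.6522.

T² ≈ 48.6522


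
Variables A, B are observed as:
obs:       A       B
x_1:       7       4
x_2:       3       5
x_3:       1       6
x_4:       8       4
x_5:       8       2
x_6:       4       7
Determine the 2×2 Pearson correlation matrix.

Step 1 — column means:
  mean(A) = (7 + 3 + 1 + 8 + 8 + 4) / 6 = 31/6 = 5.1667
  mean(B) = (4 + 5 + 6 + 4 + 2 + 7) / 6 = 28/6 = 4.6667

Step 2 — sample variances and covariances s[i,j] = (1/(n-1)) · Σ_k (x_{k,i} - mean_i) · (x_{k,j} - mean_j), with n-1 = 5:
  s[A,A] = ((1.8333)·(1.8333) + (-2.1667)·(-2.1667) + (-4.1667)·(-4.1667) + (2.8333)·(2.8333) + (2.8333)·(2.8333) + (-1.1667)·(-1.1667)) / 5 = 42.8333/5 = 8.5667
  s[A,B] = ((1.8333)·(-0.6667) + (-2.1667)·(0.3333) + (-4.1667)·(1.3333) + (2.8333)·(-0.6667) + (2.8333)·(-2.6667) + (-1.1667)·(2.3333)) / 5 = -19.6667/5 = -3.9333
  s[B,B] = ((-0.6667)·(-0.6667) + (0.3333)·(0.3333) + (1.3333)·(1.3333) + (-0.6667)·(-0.6667) + (-2.6667)·(-2.6667) + (2.3333)·(2.3333)) / 5 = 15.3333/5 = 3.0667
  Sample standard deviations s_i = √(s[i,i]):
  s(A) = √(8.5667) = 2.9269
  s(B) = √(3.0667) = 1.7512

Step 3 — r_{ij} = s_{ij} / (s_i · s_j):
  r[A,A] = 1 (diagonal).
  r[A,B] = -3.9333 / (2.9269 · 1.7512) = -3.9333 / 5.1255 = -0.7674
  r[B,B] = 1 (diagonal).

R is symmetric with unit diagonal. Assembling:

R = [[1, -0.7674],
 [-0.7674, 1]]


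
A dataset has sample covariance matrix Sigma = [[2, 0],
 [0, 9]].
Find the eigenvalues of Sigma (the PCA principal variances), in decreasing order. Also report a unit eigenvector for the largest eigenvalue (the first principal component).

Step 1 — characteristic polynomial of 2×2 Sigma:
  det(Sigma - λI) = λ² - trace · λ + det = 0.
  trace = 2 + 9 = 11, det = 2·9 - (0)² = 18.
Step 2 — discriminant:
  Δ = trace² - 4·det = 121 - 72 = 49.
Step 3 — eigenvalues:
  λ = (trace ± √Δ)/2 = (11 ± 7)/2,
  λ_1 = 9,  λ_2 = 2.

Step 4 — unit eigenvector for λ_1: Sigma is diagonal, so its eigenvectors are the coordinate axes. λ_1 = 9 is the diagonal entry on the second coordinate axis, hence
  v_1 = (0, 1) (||v_1|| = 1).

λ_1 = 9,  λ_2 = 2;  v_1 ≈ (0, 1)


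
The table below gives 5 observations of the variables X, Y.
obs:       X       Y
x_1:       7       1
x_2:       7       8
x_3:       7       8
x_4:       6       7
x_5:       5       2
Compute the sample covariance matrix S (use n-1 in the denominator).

Step 1 — column means:
  mean(X) = (7 + 7 + 7 + 6 + 5) / 5 = 32/5 = 6.4
  mean(Y) = (1 + 8 + 8 + 7 + 2) / 5 = 26/5 = 5.2

Step 2 — sample covariance S[i,j] = (1/(n-1)) · Σ_k (x_{k,i} - mean_i) · (x_{k,j} - mean_j), with n-1 = 4.
  S[X,X] = ((0.6)·(0.6) + (0.6)·(0.6) + (0.6)·(0.6) + (-0.4)·(-0.4) + (-1.4)·(-1.4)) / 4 = 3.2/4 = 0.8
  S[X,Y] = ((0.6)·(-4.2) + (0.6)·(2.8) + (0.6)·(2.8) + (-0.4)·(1.8) + (-1.4)·(-3.2)) / 4 = 4.6/4 = 1.15
  S[Y,Y] = ((-4.2)·(-4.2) + (2.8)·(2.8) + (2.8)·(2.8) + (1.8)·(1.8) + (-3.2)·(-3.2)) / 4 = 46.8/4 = 11.7

S is symmetric (S[j,i] = S[i,j]). Assembling:

S = [[0.8, 1.15],
 [1.15, 11.7]]


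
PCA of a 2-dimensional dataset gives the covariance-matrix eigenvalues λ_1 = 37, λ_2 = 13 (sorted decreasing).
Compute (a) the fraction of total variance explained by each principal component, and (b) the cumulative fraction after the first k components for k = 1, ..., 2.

Step 1 — total variance = trace(Sigma) = Σ λ_i = 37 + 13 = 50.

Step 2 — fraction explained by component i = λ_i / Σ λ:
  PC1: 37/50 = 0.74
  PC2: 13/50 = 0.26

Step 3 — cumulative fraction after k components = (λ_1 + ... + λ_k) / Σ λ:
  k = 1: 37/50 = 0.74
  k = 2: (37 + 13)/50 = 50/50 = 1

Summary (fraction, with percent):

explained: PC1 0.74 (74%), PC2 0.26 (26%);  cumulative: 0.74, 1


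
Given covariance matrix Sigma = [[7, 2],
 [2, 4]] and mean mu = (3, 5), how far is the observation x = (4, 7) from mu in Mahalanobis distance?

Step 1 — centre the observation: (x - mu) = (1, 2).

Step 2 — invert Sigma. det(Sigma) = 7·4 - (2)² = 24.
  Sigma^{-1} = (1/det) · [[d, -b], [-b, a]] = [[0.1667, -0.0833],
 [-0.0833, 0.2917]].

Step 3 — form the quadratic (x - mu)^T · Sigma^{-1} · (x - mu):
  Sigma^{-1} · (x - mu) = (0, 0.5).
  (x - mu)^T · [Sigma^{-1} · (x - mu)] = (1)·(0) + (2)·(0.5) = 1.

Step 4 — take square root: d = √(1) ≈ 1.

d(x, mu) = √(1) ≈ 1


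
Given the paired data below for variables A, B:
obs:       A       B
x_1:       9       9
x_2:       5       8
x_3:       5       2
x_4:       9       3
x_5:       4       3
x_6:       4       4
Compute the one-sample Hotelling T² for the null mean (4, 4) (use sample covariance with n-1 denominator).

Step 1 — sample mean vector:
  mean(A) = (9 + 5 + 5 + 9 + 4 + 4) / 6 = 36/6 = 6
  mean(B) = (9 + 8 + 2 + 3 + 3 + 4) / 6 = 29/6 = 4.8333
  x̄ = (6, 4.8333),  deviation x̄ - mu_0 = (6, 4.8333) - (4, 4) = (2, 0.8333).

Step 2 — sample covariance matrix, S[i,j] = (1/(n-1)) · Σ_k (x_{k,i} - mean_i) · (x_{k,j} - mean_j), divisor n-1 = 5:
  S[A,A] = ((3)·(3) + (-1)·(-1) + (-1)·(-1) + (3)·(3) + (-2)·(-2) + (-2)·(-2)) / 5 = 28/5 = 5.6
  S[A,B] = ((3)·(4.1667) + (-1)·(3.1667) + (-1)·(-2.8333) + (3)·(-1.8333) + (-2)·(-1.8333) + (-2)·(-0.8333)) / 5 = 12/5 = 2.4
  S[B,B] = ((4.1667)·(4.1667) + (3.1667)·(3.1667) + (-2.8333)·(-2.8333) + (-1.8333)·(-1.8333) + (-1.8333)·(-1.8333) + (-0.8333)·(-0.8333)) / 5 = 42.8333/5 = 8.5667
  S = [[5.6, 2.4],
 [2.4, 8.5667]].

Step 3 — invert S. det(S) = 5.6·8.5667 - (2.4)² = 42.2133.
  S^{-1} = (1/det) · [[d, -b], [-b, a]] = [[0.2029, -0.0569],
 [-0.0569, 0.1327]].

Step 4 — quadratic form (x̄ - mu_0)^T · S^{-1} · (x̄ - mu_0):
  S^{-1} · (x̄ - mu_0) = (0.3585, -0.0032),
  (x̄ - mu_0)^T · [...] = (2)·(0.3585) + (0.8333)·(-0.0032) = 0.7144.

Step 5 — scale by n: T² = 6 · 0.7144 = 4.2862.

T² ≈ 4.2862


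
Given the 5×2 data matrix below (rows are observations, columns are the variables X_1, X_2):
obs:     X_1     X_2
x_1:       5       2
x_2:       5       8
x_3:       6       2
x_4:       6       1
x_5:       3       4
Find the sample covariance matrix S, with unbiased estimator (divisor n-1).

Step 1 — column means:
  mean(X_1) = (5 + 5 + 6 + 6 + 3) / 5 = 25/5 = 5
  mean(X_2) = (2 + 8 + 2 + 1 + 4) / 5 = 17/5 = 3.4

Step 2 — sample covariance S[i,j] = (1/(n-1)) · Σ_k (x_{k,i} - mean_i) · (x_{k,j} - mean_j), with n-1 = 4.
  S[X_1,X_1] = ((0)·(0) + (0)·(0) + (1)·(1) + (1)·(1) + (-2)·(-2)) / 4 = 6/4 = 1.5
  S[X_1,X_2] = ((0)·(-1.4) + (0)·(4.6) + (1)·(-1.4) + (1)·(-2.4) + (-2)·(0.6)) / 4 = -5/4 = -1.25
  S[X_2,X_2] = ((-1.4)·(-1.4) + (4.6)·(4.6) + (-1.4)·(-1.4) + (-2.4)·(-2.4) + (0.6)·(0.6)) / 4 = 31.2/4 = 7.8

S is symmetric (S[j,i] = S[i,j]). Assembling:

S = [[1.5, -1.25],
 [-1.25, 7.8]]


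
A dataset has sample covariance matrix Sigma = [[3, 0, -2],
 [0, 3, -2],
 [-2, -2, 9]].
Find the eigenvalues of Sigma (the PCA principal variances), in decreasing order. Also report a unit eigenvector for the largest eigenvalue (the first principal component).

Step 1 — characteristic polynomial p(λ) = det(λI - Sigma) = λ³ - tr·λ² + c_1·λ - det, where tr = trace, c_1 = sum of the principal 2×2 minors, det = det(Sigma):
  tr = 3 + 3 + 9 = 15,
  c_1 = (3·3 - (0)²) + (3·9 - (-2)²) + (3·9 - (-2)²) = 9 + 23 + 23 = 55,
  det = 3·(3·9 - (-2)²) - (0)·((0)·9 - (-2)·(-2)) + (-2)·((0)·(-2) - 3·(-2)) = 3·(23) - (0)·(-4) + (-2)·(6) = 57.
  So p(λ) = λ³ - 15λ² + 55λ - 57.
Step 2 — look for an integer root (rational root theorem: any rational root is an integer divisor of 57). Testing λ = 3:
  p(3) = 27 - 135 + 165 - 57 = 0  ✓
  Dividing out (λ - 3): p(λ) = (λ - 3)(λ² - 12λ + 19).
Step 3 — remaining eigenvalues from the quadratic λ² - 12λ + 19 = 0:
  Δ = 12² - 4·19 = 144 - 76 = 68,  λ = (12 ± √68)/2 = (12 ± 8.2462)/2 ≈ 10.1231 or 1.8769.
  Sorted: λ_1 = 10.1231,  λ_2 = 3,  λ_3 = 1.8769  (check: sum = 15 = tr ✓).

Step 4 — unit eigenvector for λ_1 ≈ 10.1231: v spans the null space of (Sigma - λ_1 I), whose rows are
  r_1 = (-7.1231, 0, -2),  r_2 = (0, -7.1231, -2),  r_3 = (-2, -2, -1.1231).
  v is orthogonal to every row, so take v ∝ r_1 × r_2 = ((0)·(-2) - (-2)·(-7.1231), (-2)·(0) - (-7.1231)·(-2), (-7.1231)·(-7.1231) - (0)·(0)) ≈ (-14.2462, -14.2462, 50.7386).
  Rescale (multiply by -1 so the first nonzero entry is positive): u = (14.2462, 14.2462, -50.7386).
  ||u|| = √((14.2462)² + (14.2462)² + (-50.7386)²) = √(2980.318) ≈ 54.5923,  v_1 = u/||u|| ≈ (0.261, 0.261, -0.9294) (||v_1|| = 1).

λ_1 = 10.1231,  λ_2 = 3,  λ_3 = 1.8769;  v_1 ≈ (0.261, 0.261, -0.9294)


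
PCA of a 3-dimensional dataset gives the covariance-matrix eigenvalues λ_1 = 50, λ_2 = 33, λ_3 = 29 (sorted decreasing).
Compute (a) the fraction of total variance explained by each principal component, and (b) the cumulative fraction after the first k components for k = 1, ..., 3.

Step 1 — total variance = trace(Sigma) = Σ λ_i = 50 + 33 + 29 = 112.

Step 2 — fraction explained by component i = λ_i / Σ λ:
  PC1: 50/112 = 0.4464
  PC2: 33/112 = 0.2946
  PC3: 29/112 = 0.2589

Step 3 — cumulative fraction after k components = (λ_1 + ... + λ_k) / Σ λ:
  k = 1: 50/112 = 0.4464
  k = 2: (50 + 33)/112 = 83/112 = 0.7411
  k = 3: (50 + 33 + 29)/112 = 112/112 = 1

Summary (fraction, with percent):

explained: PC1 0.4464 (44.64%), PC2 0.2946 (29.46%), PC3 0.2589 (25.89%);  cumulative: 0.4464, 0.7411, 1


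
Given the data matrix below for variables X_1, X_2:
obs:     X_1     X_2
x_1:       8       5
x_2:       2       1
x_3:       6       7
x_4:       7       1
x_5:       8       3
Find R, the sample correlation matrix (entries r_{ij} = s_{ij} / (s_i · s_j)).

Step 1 — column means:
  mean(X_1) = (8 + 2 + 6 + 7 + 8) / 5 = 31/5 = 6.2
  mean(X_2) = (5 + 1 + 7 + 1 + 3) / 5 = 17/5 = 3.4

Step 2 — sample variances and covariances s[i,j] = (1/(n-1)) · Σ_k (x_{k,i} - mean_i) · (x_{k,j} - mean_j), with n-1 = 4:
  s[X_1,X_1] = ((1.8)·(1.8) + (-4.2)·(-4.2) + (-0.2)·(-0.2) + (0.8)·(0.8) + (1.8)·(1.8)) / 4 = 24.8/4 = 6.2
  s[X_1,X_2] = ((1.8)·(1.6) + (-4.2)·(-2.4) + (-0.2)·(3.6) + (0.8)·(-2.4) + (1.8)·(-0.4)) / 4 = 9.6/4 = 2.4
  s[X_2,X_2] = ((1.6)·(1.6) + (-2.4)·(-2.4) + (3.6)·(3.6) + (-2.4)·(-2.4) + (-0.4)·(-0.4)) / 4 = 27.2/4 = 6.8
  Sample standard deviations s_i = √(s[i,i]):
  s(X_1) = √(6.2) = 2.49
  s(X_2) = √(6.8) = 2.6077

Step 3 — r_{ij} = s_{ij} / (s_i · s_j):
  r[X_1,X_1] = 1 (diagonal).
  r[X_1,X_2] = 2.4 / (2.49 · 2.6077) = 2.4 / 6.4931 = 0.3696
  r[X_2,X_2] = 1 (diagonal).

R is symmetric with unit diagonal. Assembling:

R = [[1, 0.3696],
 [0.3696, 1]]


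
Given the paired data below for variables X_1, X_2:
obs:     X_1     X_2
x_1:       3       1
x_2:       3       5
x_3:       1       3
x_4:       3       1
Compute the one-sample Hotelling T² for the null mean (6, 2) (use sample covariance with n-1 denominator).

Step 1 — sample mean vector:
  mean(X_1) = (3 + 3 + 1 + 3) / 4 = 10/4 = 2.5
  mean(X_2) = (1 + 5 + 3 + 1) / 4 = 10/4 = 2.5
  x̄ = (2.5, 2.5),  deviation x̄ - mu_0 = (2.5, 2.5) - (6, 2) = (-3.5, 0.5).

Step 2 — sample covariance matrix, S[i,j] = (1/(n-1)) · Σ_k (x_{k,i} - mean_i) · (x_{k,j} - mean_j), divisor n-1 = 3:
  S[X_1,X_1] = ((0.5)·(0.5) + (0.5)·(0.5) + (-1.5)·(-1.5) + (0.5)·(0.5)) / 3 = 3/3 = 1
  S[X_1,X_2] = ((0.5)·(-1.5) + (0.5)·(2.5) + (-1.5)·(0.5) + (0.5)·(-1.5)) / 3 = -1/3 = -0.3333
  S[X_2,X_2] = ((-1.5)·(-1.5) + (2.5)·(2.5) + (0.5)·(0.5) + (-1.5)·(-1.5)) / 3 = 11/3 = 3.6667
  S = [[1, -0.3333],
 [-0.3333, 3.6667]].

Step 3 — invert S. det(S) = 1·3.6667 - (-0.3333)² = 3.5556.
  S^{-1} = (1/det) · [[d, -b], [-b, a]] = [[1.0312, 0.0938],
 [0.0938, 0.2812]].

Step 4 — quadratic form (x̄ - mu_0)^T · S^{-1} · (x̄ - mu_0):
  S^{-1} · (x̄ - mu_0) = (-3.5625, -0.1875),
  (x̄ - mu_0)^T · [...] = (-3.5)·(-3.5625) + (0.5)·(-0.1875) = 12.375.

Step 5 — scale by n: T² = 4 · 12.375 = 49.5.

T² ≈ 49.5


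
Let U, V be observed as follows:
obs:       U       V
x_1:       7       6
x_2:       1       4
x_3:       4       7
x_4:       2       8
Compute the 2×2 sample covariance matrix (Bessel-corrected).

Step 1 — column means:
  mean(U) = (7 + 1 + 4 + 2) / 4 = 14/4 = 3.5
  mean(V) = (6 + 4 + 7 + 8) / 4 = 25/4 = 6.25

Step 2 — sample covariance S[i,j] = (1/(n-1)) · Σ_k (x_{k,i} - mean_i) · (x_{k,j} - mean_j), with n-1 = 3.
  S[U,U] = ((3.5)·(3.5) + (-2.5)·(-2.5) + (0.5)·(0.5) + (-1.5)·(-1.5)) / 3 = 21/3 = 7
  S[U,V] = ((3.5)·(-0.25) + (-2.5)·(-2.25) + (0.5)·(0.75) + (-1.5)·(1.75)) / 3 = 2.5/3 = 0.8333
  S[V,V] = ((-0.25)·(-0.25) + (-2.25)·(-2.25) + (0.75)·(0.75) + (1.75)·(1.75)) / 3 = 8.75/3 = 2.9167

S is symmetric (S[j,i] = S[i,j]). Assembling:

S = [[7, 0.8333],
 [0.8333, 2.9167]]


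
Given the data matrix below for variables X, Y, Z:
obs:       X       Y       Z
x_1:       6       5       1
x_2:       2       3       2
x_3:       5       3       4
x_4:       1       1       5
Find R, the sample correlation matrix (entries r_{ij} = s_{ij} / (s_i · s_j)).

Step 1 — column means:
  mean(X) = (6 + 2 + 5 + 1) / 4 = 14/4 = 3.5
  mean(Y) = (5 + 3 + 3 + 1) / 4 = 12/4 = 3
  mean(Z) = (1 + 2 + 4 + 5) / 4 = 12/4 = 3

Step 2 — sample variances and covariances s[i,j] = (1/(n-1)) · Σ_k (x_{k,i} - mean_i) · (x_{k,j} - mean_j), with n-1 = 3:
  s[X,X] = ((2.5)·(2.5) + (-1.5)·(-1.5) + (1.5)·(1.5) + (-2.5)·(-2.5)) / 3 = 17/3 = 5.6667
  s[X,Y] = ((2.5)·(2) + (-1.5)·(0) + (1.5)·(0) + (-2.5)·(-2)) / 3 = 10/3 = 3.3333
  s[X,Z] = ((2.5)·(-2) + (-1.5)·(-1) + (1.5)·(1) + (-2.5)·(2)) / 3 = -7/3 = -2.3333
  s[Y,Y] = ((2)·(2) + (0)·(0) + (0)·(0) + (-2)·(-2)) / 3 = 8/3 = 2.6667
  s[Y,Z] = ((2)·(-2) + (0)·(-1) + (0)·(1) + (-2)·(2)) / 3 = -8/3 = -2.6667
  s[Z,Z] = ((-2)·(-2) + (-1)·(-1) + (1)·(1) + (2)·(2)) / 3 = 10/3 = 3.3333
  Sample standard deviations s_i = √(s[i,i]):
  s(X) = √(5.6667) = 2.3805
  s(Y) = √(2.6667) = 1.633
  s(Z) = √(3.3333) = 1.8257

Step 3 — r_{ij} = s_{ij} / (s_i · s_j):
  r[X,X] = 1 (diagonal).
  r[X,Y] = 3.3333 / (2.3805 · 1.633) = 3.3333 / 3.8873 = 0.8575
  r[X,Z] = -2.3333 / (2.3805 · 1.8257) = -2.3333 / 4.3461 = -0.5369
  r[Y,Y] = 1 (diagonal).
  r[Y,Z] = -2.6667 / (1.633 · 1.8257) = -2.6667 / 2.9814 = -0.8944
  r[Z,Z] = 1 (diagonal).

R is symmetric with unit diagonal. Assembling:

R = [[1, 0.8575, -0.5369],
 [0.8575, 1, -0.8944],
 [-0.5369, -0.8944, 1]]


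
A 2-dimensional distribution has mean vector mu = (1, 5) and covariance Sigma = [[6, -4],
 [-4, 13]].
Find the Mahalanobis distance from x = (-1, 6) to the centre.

Step 1 — centre the observation: (x - mu) = (-2, 1).

Step 2 — invert Sigma. det(Sigma) = 6·13 - (-4)² = 62.
  Sigma^{-1} = (1/det) · [[d, -b], [-b, a]] = [[0.2097, 0.0645],
 [0.0645, 0.0968]].

Step 3 — form the quadratic (x - mu)^T · Sigma^{-1} · (x - mu):
  Sigma^{-1} · (x - mu) = (-0.3548, -0.0323).
  (x - mu)^T · [Sigma^{-1} · (x - mu)] = (-2)·(-0.3548) + (1)·(-0.0323) = 0.6774.

Step 4 — take square root: d = √(0.6774) ≈ 0.8231.

d(x, mu) = √(0.6774) ≈ 0.8231


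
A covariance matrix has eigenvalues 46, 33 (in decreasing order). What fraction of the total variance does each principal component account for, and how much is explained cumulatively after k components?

Step 1 — total variance = trace(Sigma) = Σ λ_i = 46 + 33 = 79.

Step 2 — fraction explained by component i = λ_i / Σ λ:
  PC1: 46/79 = 0.5823
  PC2: 33/79 = 0.4177

Step 3 — cumulative fraction after k components = (λ_1 + ... + λ_k) / Σ λ:
  k = 1: 46/79 = 0.5823
  k = 2: (46 + 33)/79 = 79/79 = 1

Summary (fraction, with percent):

explained: PC1 0.5823 (58.23%), PC2 0.4177 (41.77%);  cumulative: 0.5823, 1


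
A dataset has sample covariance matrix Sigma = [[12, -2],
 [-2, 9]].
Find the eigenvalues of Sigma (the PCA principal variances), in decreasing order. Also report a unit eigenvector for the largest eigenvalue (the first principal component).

Step 1 — characteristic polynomial of 2×2 Sigma:
  det(Sigma - λI) = λ² - trace · λ + det = 0.
  trace = 12 + 9 = 21, det = 12·9 - (-2)² = 104.
Step 2 — discriminant:
  Δ = trace² - 4·det = 441 - 416 = 25.
Step 3 — eigenvalues:
  λ = (trace ± √Δ)/2 = (21 ± 5)/2,
  λ_1 = 13,  λ_2 = 8.

Step 4 — unit eigenvector for λ_1: solve (Sigma - λ_1 I)v = 0. First row:
  (12 - 13)·v_x + (-2)·v_y = 0, i.e. (-1)·v_x + (-2)·v_y = 0,
  so v ∝ (b, λ_1 - a) = (-2, 1); multiply by -1 so the first entry is positive: u = (2, -1).
  ||u|| = √((2)² + (-1)²) = √(5) ≈ 2.2361,
  v_1 = u/||u|| ≈ (0.8944, -0.4472) (||v_1|| = 1).

λ_1 = 13,  λ_2 = 8;  v_1 ≈ (0.8944, -0.4472)


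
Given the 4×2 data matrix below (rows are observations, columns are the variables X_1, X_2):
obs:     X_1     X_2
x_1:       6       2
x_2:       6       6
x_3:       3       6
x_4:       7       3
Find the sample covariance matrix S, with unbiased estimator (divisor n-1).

Step 1 — column means:
  mean(X_1) = (6 + 6 + 3 + 7) / 4 = 22/4 = 5.5
  mean(X_2) = (2 + 6 + 6 + 3) / 4 = 17/4 = 4.25

Step 2 — sample covariance S[i,j] = (1/(n-1)) · Σ_k (x_{k,i} - mean_i) · (x_{k,j} - mean_j), with n-1 = 3.
  S[X_1,X_1] = ((0.5)·(0.5) + (0.5)·(0.5) + (-2.5)·(-2.5) + (1.5)·(1.5)) / 3 = 9/3 = 3
  S[X_1,X_2] = ((0.5)·(-2.25) + (0.5)·(1.75) + (-2.5)·(1.75) + (1.5)·(-1.25)) / 3 = -6.5/3 = -2.1667
  S[X_2,X_2] = ((-2.25)·(-2.25) + (1.75)·(1.75) + (1.75)·(1.75) + (-1.25)·(-1.25)) / 3 = 12.75/3 = 4.25

S is symmetric (S[j,i] = S[i,j]). Assembling:

S = [[3, -2.1667],
 [-2.1667, 4.25]]


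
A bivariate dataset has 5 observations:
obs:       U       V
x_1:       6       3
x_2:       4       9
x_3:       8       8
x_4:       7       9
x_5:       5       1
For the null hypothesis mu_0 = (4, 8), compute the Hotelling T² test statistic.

Step 1 — sample mean vector:
  mean(U) = (6 + 4 + 8 + 7 + 5) / 5 = 30/5 = 6
  mean(V) = (3 + 9 + 8 + 9 + 1) / 5 = 30/5 = 6
  x̄ = (6, 6),  deviation x̄ - mu_0 = (6, 6) - (4, 8) = (2, -2).

Step 2 — sample covariance matrix, S[i,j] = (1/(n-1)) · Σ_k (x_{k,i} - mean_i) · (x_{k,j} - mean_j), divisor n-1 = 4:
  S[U,U] = ((0)·(0) + (-2)·(-2) + (2)·(2) + (1)·(1) + (-1)·(-1)) / 4 = 10/4 = 2.5
  S[U,V] = ((0)·(-3) + (-2)·(3) + (2)·(2) + (1)·(3) + (-1)·(-5)) / 4 = 6/4 = 1.5
  S[V,V] = ((-3)·(-3) + (3)·(3) + (2)·(2) + (3)·(3) + (-5)·(-5)) / 4 = 56/4 = 14
  S = [[2.5, 1.5],
 [1.5, 14]].

Step 3 — invert S. det(S) = 2.5·14 - (1.5)² = 32.75.
  S^{-1} = (1/det) · [[d, -b], [-b, a]] = [[0.4275, -0.0458],
 [-0.0458, 0.0763]].

Step 4 — quadratic form (x̄ - mu_0)^T · S^{-1} · (x̄ - mu_0):
  S^{-1} · (x̄ - mu_0) = (0.9466, -0.2443),
  (x̄ - mu_0)^T · [...] = (2)·(0.9466) + (-2)·(-0.2443) = 2.3817.

Step 5 — scale by n: T² = 5 · 2.3817 = 11.9084.

T² ≈ 11.9084


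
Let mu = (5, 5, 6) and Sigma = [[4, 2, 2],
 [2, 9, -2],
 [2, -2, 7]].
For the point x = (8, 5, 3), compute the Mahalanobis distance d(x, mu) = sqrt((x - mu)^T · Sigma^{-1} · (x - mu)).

Step 1 — centre the observation: (x - mu) = (3, 0, -3).

Step 2 — invert Sigma (cofactor / det for 3×3, or solve directly):
  Sigma^{-1} = [[0.3782, -0.1154, -0.141],
 [-0.1154, 0.1538, 0.0769],
 [-0.141, 0.0769, 0.2051]].

Step 3 — form the quadratic (x - mu)^T · Sigma^{-1} · (x - mu):
  Sigma^{-1} · (x - mu) = (1.5577, -0.5769, -1.0385).
  (x - mu)^T · [Sigma^{-1} · (x - mu)] = (3)·(1.5577) + (0)·(-0.5769) + (-3)·(-1.0385) = 7.7885.

Step 4 — take square root: d = √(7.7885) ≈ 2.7908.

d(x, mu) = √(7.7885) ≈ 2.7908


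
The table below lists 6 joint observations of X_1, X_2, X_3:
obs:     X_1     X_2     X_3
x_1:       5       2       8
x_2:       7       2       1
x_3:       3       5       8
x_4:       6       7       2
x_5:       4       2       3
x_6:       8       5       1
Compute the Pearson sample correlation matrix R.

Step 1 — column means:
  mean(X_1) = (5 + 7 + 3 + 6 + 4 + 8) / 6 = 33/6 = 5.5
  mean(X_2) = (2 + 2 + 5 + 7 + 2 + 5) / 6 = 23/6 = 3.8333
  mean(X_3) = (8 + 1 + 8 + 2 + 3 + 1) / 6 = 23/6 = 3.8333

Step 2 — sample variances and covariances s[i,j] = (1/(n-1)) · Σ_k (x_{k,i} - mean_i) · (x_{k,j} - mean_j), with n-1 = 5:
  s[X_1,X_1] = ((-0.5)·(-0.5) + (1.5)·(1.5) + (-2.5)·(-2.5) + (0.5)·(0.5) + (-1.5)·(-1.5) + (2.5)·(2.5)) / 5 = 17.5/5 = 3.5
  s[X_1,X_2] = ((-0.5)·(-1.8333) + (1.5)·(-1.8333) + (-2.5)·(1.1667) + (0.5)·(3.1667) + (-1.5)·(-1.8333) + (2.5)·(1.1667)) / 5 = 2.5/5 = 0.5
  s[X_1,X_3] = ((-0.5)·(4.1667) + (1.5)·(-2.8333) + (-2.5)·(4.1667) + (0.5)·(-1.8333) + (-1.5)·(-0.8333) + (2.5)·(-2.8333)) / 5 = -23.5/5 = -4.7
  s[X_2,X_2] = ((-1.8333)·(-1.8333) + (-1.8333)·(-1.8333) + (1.1667)·(1.1667) + (3.1667)·(3.1667) + (-1.8333)·(-1.8333) + (1.1667)·(1.1667)) / 5 = 22.8333/5 = 4.5667
  s[X_2,X_3] = ((-1.8333)·(4.1667) + (-1.8333)·(-2.8333) + (1.1667)·(4.1667) + (3.1667)·(-1.8333) + (-1.8333)·(-0.8333) + (1.1667)·(-2.8333)) / 5 = -5.1667/5 = -1.0333
  s[X_3,X_3] = ((4.1667)·(4.1667) + (-2.8333)·(-2.8333) + (4.1667)·(4.1667) + (-1.8333)·(-1.8333) + (-0.8333)·(-0.8333) + (-2.8333)·(-2.8333)) / 5 = 54.8333/5 = 10.9667
  Sample standard deviations s_i = √(s[i,i]):
  s(X_1) = √(3.5) = 1.8708
  s(X_2) = √(4.5667) = 2.137
  s(X_3) = √(10.9667) = 3.3116

Step 3 — r_{ij} = s_{ij} / (s_i · s_j):
  r[X_1,X_1] = 1 (diagonal).
  r[X_1,X_2] = 0.5 / (1.8708 · 2.137) = 0.5 / 3.9979 = 0.1251
  r[X_1,X_3] = -4.7 / (1.8708 · 3.3116) = -4.7 / 6.1954 = -0.7586
  r[X_2,X_2] = 1 (diagonal).
  r[X_2,X_3] = -1.0333 / (2.137 · 3.3116) = -1.0333 / 7.0768 = -0.146
  r[X_3,X_3] = 1 (diagonal).

R is symmetric with unit diagonal. Assembling:

R = [[1, 0.1251, -0.7586],
 [0.1251, 1, -0.146],
 [-0.7586, -0.146, 1]]


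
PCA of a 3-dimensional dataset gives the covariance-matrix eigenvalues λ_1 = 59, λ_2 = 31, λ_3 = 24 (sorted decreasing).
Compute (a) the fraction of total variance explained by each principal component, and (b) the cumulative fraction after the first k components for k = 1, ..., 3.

Step 1 — total variance = trace(Sigma) = Σ λ_i = 59 + 31 + 24 = 114.

Step 2 — fraction explained by component i = λ_i / Σ λ:
  PC1: 59/114 = 0.5175
  PC2: 31/114 = 0.2719
  PC3: 24/114 = 0.2105

Step 3 — cumulative fraction after k components = (λ_1 + ... + λ_k) / Σ λ:
  k = 1: 59/114 = 0.5175
  k = 2: (59 + 31)/114 = 90/114 = 0.7895
  k = 3: (59 + 31 + 24)/114 = 114/114 = 1

Summary (fraction, with percent):

explained: PC1 0.5175 (51.75%), PC2 0.2719 (27.19%), PC3 0.2105 (21.05%);  cumulative: 0.5175, 0.7895, 1


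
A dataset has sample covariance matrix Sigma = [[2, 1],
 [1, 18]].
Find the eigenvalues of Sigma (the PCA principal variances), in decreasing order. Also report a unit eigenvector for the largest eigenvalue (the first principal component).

Step 1 — characteristic polynomial of 2×2 Sigma:
  det(Sigma - λI) = λ² - trace · λ + det = 0.
  trace = 2 + 18 = 20, det = 2·18 - (1)² = 35.
Step 2 — discriminant:
  Δ = trace² - 4·det = 400 - 140 = 260.
Step 3 — eigenvalues:
  λ = (trace ± √Δ)/2 = (20 ± 16.1245)/2,
  λ_1 = 18.0623,  λ_2 = 1.9377.

Step 4 — unit eigenvector for λ_1: solve (Sigma - λ_1 I)v = 0. First row:
  (2 - 18.0623)·v_x + (1)·v_y = 0, i.e. (-16.0623)·v_x + (1)·v_y = 0,
  so v ∝ (b, λ_1 - a) = (1, 16.0623) = u.
  ||u|| = √((1)² + (16.0623)²) = √(258.9961) ≈ 16.0934,
  v_1 = u/||u|| ≈ (0.0621, 0.9981) (||v_1|| = 1).

λ_1 = 18.0623,  λ_2 = 1.9377;  v_1 ≈ (0.0621, 0.9981)


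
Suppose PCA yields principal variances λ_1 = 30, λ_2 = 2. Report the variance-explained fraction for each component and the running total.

Step 1 — total variance = trace(Sigma) = Σ λ_i = 30 + 2 = 32.

Step 2 — fraction explained by component i = λ_i / Σ λ:
  PC1: 30/32 = 0.9375
  PC2: 2/32 = 0.0625

Step 3 — cumulative fraction after k components = (λ_1 + ... + λ_k) / Σ λ:
  k = 1: 30/32 = 0.9375
  k = 2: (30 + 2)/32 = 32/32 = 1

Summary (fraction, with percent):

explained: PC1 0.9375 (93.75%), PC2 0.0625 (6.25%);  cumulative: 0.9375, 1


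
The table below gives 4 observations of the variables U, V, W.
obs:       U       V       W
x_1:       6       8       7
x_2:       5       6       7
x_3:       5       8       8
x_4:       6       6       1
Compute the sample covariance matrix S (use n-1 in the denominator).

Step 1 — column means:
  mean(U) = (6 + 5 + 5 + 6) / 4 = 22/4 = 5.5
  mean(V) = (8 + 6 + 8 + 6) / 4 = 28/4 = 7
  mean(W) = (7 + 7 + 8 + 1) / 4 = 23/4 = 5.75

Step 2 — sample covariance S[i,j] = (1/(n-1)) · Σ_k (x_{k,i} - mean_i) · (x_{k,j} - mean_j), with n-1 = 3.
  S[U,U] = ((0.5)·(0.5) + (-0.5)·(-0.5) + (-0.5)·(-0.5) + (0.5)·(0.5)) / 3 = 1/3 = 0.3333
  S[U,V] = ((0.5)·(1) + (-0.5)·(-1) + (-0.5)·(1) + (0.5)·(-1)) / 3 = 0/3 = 0
  S[U,W] = ((0.5)·(1.25) + (-0.5)·(1.25) + (-0.5)·(2.25) + (0.5)·(-4.75)) / 3 = -3.5/3 = -1.1667
  S[V,V] = ((1)·(1) + (-1)·(-1) + (1)·(1) + (-1)·(-1)) / 3 = 4/3 = 1.3333
  S[V,W] = ((1)·(1.25) + (-1)·(1.25) + (1)·(2.25) + (-1)·(-4.75)) / 3 = 7/3 = 2.3333
  S[W,W] = ((1.25)·(1.25) + (1.25)·(1.25) + (2.25)·(2.25) + (-4.75)·(-4.75)) / 3 = 30.75/3 = 10.25

S is symmetric (S[j,i] = S[i,j]). Assembling:

S = [[0.3333, 0, -1.1667],
 [0, 1.3333, 2.3333],
 [-1.1667, 2.3333, 10.25]]


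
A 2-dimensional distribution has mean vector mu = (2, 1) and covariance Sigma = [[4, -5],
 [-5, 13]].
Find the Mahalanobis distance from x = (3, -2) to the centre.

Step 1 — centre the observation: (x - mu) = (1, -3).

Step 2 — invert Sigma. det(Sigma) = 4·13 - (-5)² = 27.
  Sigma^{-1} = (1/det) · [[d, -b], [-b, a]] = [[0.4815, 0.1852],
 [0.1852, 0.1481]].

Step 3 — form the quadratic (x - mu)^T · Sigma^{-1} · (x - mu):
  Sigma^{-1} · (x - mu) = (-0.0741, -0.2593).
  (x - mu)^T · [Sigma^{-1} · (x - mu)] = (1)·(-0.0741) + (-3)·(-0.2593) = 0.7037.

Step 4 — take square root: d = √(0.7037) ≈ 0.8389.

d(x, mu) = √(0.7037) ≈ 0.8389


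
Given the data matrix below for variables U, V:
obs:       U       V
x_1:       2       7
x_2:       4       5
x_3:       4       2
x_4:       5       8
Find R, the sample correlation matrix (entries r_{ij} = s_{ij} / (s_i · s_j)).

Step 1 — column means:
  mean(U) = (2 + 4 + 4 + 5) / 4 = 15/4 = 3.75
  mean(V) = (7 + 5 + 2 + 8) / 4 = 22/4 = 5.5

Step 2 — sample variances and covariances s[i,j] = (1/(n-1)) · Σ_k (x_{k,i} - mean_i) · (x_{k,j} - mean_j), with n-1 = 3:
  s[U,U] = ((-1.75)·(-1.75) + (0.25)·(0.25) + (0.25)·(0.25) + (1.25)·(1.25)) / 3 = 4.75/3 = 1.5833
  s[U,V] = ((-1.75)·(1.5) + (0.25)·(-0.5) + (0.25)·(-3.5) + (1.25)·(2.5)) / 3 = -0.5/3 = -0.1667
  s[V,V] = ((1.5)·(1.5) + (-0.5)·(-0.5) + (-3.5)·(-3.5) + (2.5)·(2.5)) / 3 = 21/3 = 7
  Sample standard deviations s_i = √(s[i,i]):
  s(U) = √(1.5833) = 1.2583
  s(V) = √(7) = 2.6458

Step 3 — r_{ij} = s_{ij} / (s_i · s_j):
  r[U,U] = 1 (diagonal).
  r[U,V] = -0.1667 / (1.2583 · 2.6458) = -0.1667 / 3.3292 = -0.0501
  r[V,V] = 1 (diagonal).

R is symmetric with unit diagonal. Assembling:

R = [[1, -0.0501],
 [-0.0501, 1]]


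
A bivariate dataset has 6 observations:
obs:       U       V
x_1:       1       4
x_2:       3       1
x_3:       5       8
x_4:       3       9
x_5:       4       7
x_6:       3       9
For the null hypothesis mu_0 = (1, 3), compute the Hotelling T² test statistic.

Step 1 — sample mean vector:
  mean(U) = (1 + 3 + 5 + 3 + 4 + 3) / 6 = 19/6 = 3.1667
  mean(V) = (4 + 1 + 8 + 9 + 7 + 9) / 6 = 38/6 = 6.3333
  x̄ = (3.1667, 6.3333),  deviation x̄ - mu_0 = (3.1667, 6.3333) - (1, 3) = (2.1667, 3.3333).

Step 2 — sample covariance matrix, S[i,j] = (1/(n-1)) · Σ_k (x_{k,i} - mean_i) · (x_{k,j} - mean_j), divisor n-1 = 5:
  S[U,U] = ((-2.1667)·(-2.1667) + (-0.1667)·(-0.1667) + (1.8333)·(1.8333) + (-0.1667)·(-0.1667) + (0.8333)·(0.8333) + (-0.1667)·(-0.1667)) / 5 = 8.8333/5 = 1.7667
  S[U,V] = ((-2.1667)·(-2.3333) + (-0.1667)·(-5.3333) + (1.8333)·(1.6667) + (-0.1667)·(2.6667) + (0.8333)·(0.6667) + (-0.1667)·(2.6667)) / 5 = 8.6667/5 = 1.7333
  S[V,V] = ((-2.3333)·(-2.3333) + (-5.3333)·(-5.3333) + (1.6667)·(1.6667) + (2.6667)·(2.6667) + (0.6667)·(0.6667) + (2.6667)·(2.6667)) / 5 = 51.3333/5 = 10.2667
  S = [[1.7667, 1.7333],
 [1.7333, 10.2667]].

Step 3 — invert S. det(S) = 1.7667·10.2667 - (1.7333)² = 15.1333.
  S^{-1} = (1/det) · [[d, -b], [-b, a]] = [[0.6784, -0.1145],
 [-0.1145, 0.1167]].

Step 4 — quadratic form (x̄ - mu_0)^T · S^{-1} · (x̄ - mu_0):
  S^{-1} · (x̄ - mu_0) = (1.0881, 0.141),
  (x̄ - mu_0)^T · [...] = (2.1667)·(1.0881) + (3.3333)·(0.141) = 2.8275.

Step 5 — scale by n: T² = 6 · 2.8275 = 16.9648.

T² ≈ 16.9648
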